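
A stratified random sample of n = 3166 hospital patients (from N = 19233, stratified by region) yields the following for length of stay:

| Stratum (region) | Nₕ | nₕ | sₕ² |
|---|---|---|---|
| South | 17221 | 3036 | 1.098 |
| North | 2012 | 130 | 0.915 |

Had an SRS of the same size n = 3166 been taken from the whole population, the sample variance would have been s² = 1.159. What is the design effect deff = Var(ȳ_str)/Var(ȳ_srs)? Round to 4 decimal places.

1.0166

Var(ȳ_str) = Σ Wₕ²(1−fₕ)sₕ²/nₕ with Wₕ = Nₕ/19233:
  South: (17221/19233)²·(1−3036/17221)·1.098/3036 = 2.3883294 × 10^-4
  North: (2012/19233)²·(1−130/2012)·0.915/130 = 7.204955 × 10^-5
  → Var(ȳ_str) = 3.1088249 × 10^-4.
Var(ȳ_srs) = (1 − 3166/19233)·1.159/3166 = 3.0581606 × 10^-4.
deff = (3.1088249 × 10^-4) / (3.0581606 × 10^-4) = 1.0166.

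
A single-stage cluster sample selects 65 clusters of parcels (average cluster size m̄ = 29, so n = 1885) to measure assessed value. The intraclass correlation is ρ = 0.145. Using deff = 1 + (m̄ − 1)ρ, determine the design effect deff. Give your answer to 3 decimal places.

deff = 1 + (29 − 1)·0.145 = 1 + 4.06 = 5.06.

5.060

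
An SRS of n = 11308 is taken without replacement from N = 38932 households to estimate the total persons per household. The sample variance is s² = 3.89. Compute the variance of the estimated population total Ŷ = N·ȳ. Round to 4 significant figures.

Var(Ŷ) = N²·Var(ȳ) = N²·(1 − n/N)·s²/n.
f = 11308/38932 = 0.29045515; Var(ȳ) = 0.70954485·3.89/11308 = 2.4408644 × 10^-4.
Var(Ŷ) = 38932² · (2.4408644 × 10^-4) = 369961.97.

370000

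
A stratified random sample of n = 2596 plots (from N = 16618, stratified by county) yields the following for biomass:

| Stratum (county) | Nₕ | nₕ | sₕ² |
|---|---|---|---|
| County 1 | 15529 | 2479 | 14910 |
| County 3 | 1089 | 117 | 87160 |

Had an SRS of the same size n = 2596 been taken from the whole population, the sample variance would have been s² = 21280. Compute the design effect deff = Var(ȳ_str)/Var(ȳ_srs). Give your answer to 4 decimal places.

Var(ȳ_str) = Σ Wₕ²(1−fₕ)sₕ²/nₕ with Wₕ = Nₕ/16618:
  County 1: (15529/16618)²·(1−2479/15529)·14910/2479 = 4.4136471
  County 3: (1089/16618)²·(1−117/1089)·87160/117 = 2.8554068
  → Var(ȳ_str) = 7.2690539.
Var(ȳ_srs) = (1 − 2596/16618)·21280/2596 = 6.9166873.
deff = 7.2690539 / 6.9166873 = 1.0509.

1.0509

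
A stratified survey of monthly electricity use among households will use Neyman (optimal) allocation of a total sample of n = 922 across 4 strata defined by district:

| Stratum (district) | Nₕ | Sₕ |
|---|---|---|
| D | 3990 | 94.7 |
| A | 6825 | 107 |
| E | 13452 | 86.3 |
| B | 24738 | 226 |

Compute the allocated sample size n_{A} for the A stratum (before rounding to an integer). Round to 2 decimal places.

Neyman allocation: nₕ = n·NₕSₕ / Σⱼ NⱼSⱼ.
Σ NⱼSⱼ = 3990·94.7 + 6825·107 + 13452·86.3 + 24738·226 = 7.8598236 × 10^6.
n_{A} = 922·6825·107 / (7.8598236 × 10^6) = 85.67.

85.67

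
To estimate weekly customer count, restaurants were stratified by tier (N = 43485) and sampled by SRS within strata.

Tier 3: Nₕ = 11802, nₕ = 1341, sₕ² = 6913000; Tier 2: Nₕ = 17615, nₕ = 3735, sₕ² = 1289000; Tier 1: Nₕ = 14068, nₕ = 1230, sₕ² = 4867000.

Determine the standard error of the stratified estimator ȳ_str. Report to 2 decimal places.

27.55

Var(ȳ_str) = Σₕ Wₕ²(1 − fₕ)sₕ²/nₕ with Wₕ = Nₕ/N, N = 43485.
Tier 3: Wₕ = 0.27140393; term = 0.27140393²·(1 − 0.11362481)·6913000/1341 = 336.57949.
Tier 2: Wₕ = 0.40508221; term = 0.40508221²·(1 − 0.21203520)·1289000/3735 = 44.622662.
Tier 1: Wₕ = 0.32351386; term = 0.32351386²·(1 − 0.08743247)·4867000/1230 = 377.92621.
Sum = 759.12836.
SE = √(759.12836) = 27.55.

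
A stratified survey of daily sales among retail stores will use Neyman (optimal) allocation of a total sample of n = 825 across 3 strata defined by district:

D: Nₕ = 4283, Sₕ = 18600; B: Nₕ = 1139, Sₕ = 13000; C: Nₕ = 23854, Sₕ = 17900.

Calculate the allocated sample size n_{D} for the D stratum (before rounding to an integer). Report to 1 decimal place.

Neyman allocation: nₕ = n·NₕSₕ / Σⱼ NⱼSⱼ.
Σ NⱼSⱼ = 4283·18600 + 1139·13000 + 23854·17900 = 5.214574 × 10^8.
n_{D} = 825·4283·18600 / (5.214574 × 10^8) = 126.0.

126.0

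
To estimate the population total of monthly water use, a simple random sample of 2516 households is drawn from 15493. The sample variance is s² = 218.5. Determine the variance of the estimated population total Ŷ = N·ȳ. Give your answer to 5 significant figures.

1.7460 × 10^7

Var(Ŷ) = N²·Var(ȳ) = N²·(1 − n/N)·s²/n.
f = 2516/15493 = 0.16239592; Var(ȳ) = 0.83760408·218.5/2516 = 0.072741054.
Var(Ŷ) = 15493² · 0.072741054 = 1.7460257 × 10^7.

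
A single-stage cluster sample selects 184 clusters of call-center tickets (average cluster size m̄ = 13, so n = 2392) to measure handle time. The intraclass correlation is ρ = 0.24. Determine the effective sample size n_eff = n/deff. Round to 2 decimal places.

616.49

deff = 1 + (13 − 1)·0.24 = 1 + 2.88 = 3.88.
n_eff = 2392 / 3.88 = 616.49.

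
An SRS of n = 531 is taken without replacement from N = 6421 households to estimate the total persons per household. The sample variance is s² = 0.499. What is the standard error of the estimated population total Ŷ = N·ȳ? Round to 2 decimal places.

Var(Ŷ) = N²·Var(ȳ) = N²·(1 − n/N)·s²/n.
f = 531/6421 = 0.08269740; Var(ȳ) = 0.91730260·0.499/531 = 8.6202259 × 10^-4.
Var(Ŷ) = 6421² · (8.6202259 × 10^-4) = 35540.537.
SE(Ŷ) = √(35540.537) = 188.52.

188.52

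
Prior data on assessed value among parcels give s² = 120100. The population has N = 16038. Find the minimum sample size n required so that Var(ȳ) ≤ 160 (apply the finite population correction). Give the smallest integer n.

Without fpc, n₀ = s²/D = 120100/160 = 750.6250.
With fpc, (1 − n/N)·s²/n ≤ D requires n ≥ n₀/(1 + n₀/N) = 750.6250/(1 + 750.6250/16038) = 717.0643.
Rounding up, n = 718.

718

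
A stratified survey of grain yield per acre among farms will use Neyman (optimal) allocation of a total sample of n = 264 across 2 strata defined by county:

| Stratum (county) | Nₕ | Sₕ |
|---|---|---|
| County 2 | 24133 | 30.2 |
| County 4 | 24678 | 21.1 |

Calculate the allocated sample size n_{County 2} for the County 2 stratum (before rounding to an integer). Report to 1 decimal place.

154.0

Neyman allocation: nₕ = n·NₕSₕ / Σⱼ NⱼSⱼ.
Σ NⱼSⱼ = 24133·30.2 + 24678·21.1 = 1.2495224 × 10^6.
n_{County 2} = 264·24133·30.2 / (1.2495224 × 10^6) = 154.0.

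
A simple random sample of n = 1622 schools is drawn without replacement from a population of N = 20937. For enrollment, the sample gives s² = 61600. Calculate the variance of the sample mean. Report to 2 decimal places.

Under SRS without replacement, Var(ȳ) = (1 − f)·s²/n with f = n/N = 1622/20937 = 0.07747051.
Var(ȳ) = (1 − 0.07747051)·61600/1622 = 0.92252949·37.977805 = 35.035645.

35.04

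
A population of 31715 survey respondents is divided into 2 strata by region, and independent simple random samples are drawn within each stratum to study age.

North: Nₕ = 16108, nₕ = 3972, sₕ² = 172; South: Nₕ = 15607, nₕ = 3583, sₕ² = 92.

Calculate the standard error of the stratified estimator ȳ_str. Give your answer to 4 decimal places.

Var(ȳ_str) = Σₕ Wₕ²(1 − fₕ)sₕ²/nₕ with Wₕ = Nₕ/N, N = 31715.
North: Wₕ = 0.50789847; term = 0.50789847²·(1 − 0.24658555)·172/3972 = 0.008416024.
South: Wₕ = 0.49210153; term = 0.49210153²·(1 − 0.22957647)·92/3583 = 0.0047904905.
Sum = 0.013206515.
SE = √(0.013206515) = 0.1149.

0.1149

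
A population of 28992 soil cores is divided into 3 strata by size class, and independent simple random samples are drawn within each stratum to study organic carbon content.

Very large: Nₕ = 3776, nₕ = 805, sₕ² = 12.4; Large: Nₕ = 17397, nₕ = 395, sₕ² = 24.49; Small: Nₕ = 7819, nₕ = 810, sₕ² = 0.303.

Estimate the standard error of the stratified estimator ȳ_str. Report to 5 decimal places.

0.14848

Var(ȳ_str) = Σₕ Wₕ²(1 − fₕ)sₕ²/nₕ with Wₕ = Nₕ/N, N = 28992.
Very large: Wₕ = 0.13024283; term = 0.13024283²·(1 − 0.21318856)·12.4/805 = 2.05591 × 10^-4.
Large: Wₕ = 0.60006209; term = 0.60006209²·(1 − 0.02270506)·24.49/395 = 0.021817738.
Small: Wₕ = 0.26969509; term = 0.26969509²·(1 − 0.10359381)·0.303/810 = 2.4389816 × 10^-5.
Sum = 0.022047719.
SE = √(0.022047719) = 0.14848.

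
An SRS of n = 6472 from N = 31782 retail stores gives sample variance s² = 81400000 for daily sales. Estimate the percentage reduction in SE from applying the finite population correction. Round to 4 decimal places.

f = n/N = 6472/31782 = 0.20363728.
SE_no-fpc = √(s²/n) = 112.14837; SE_fpc = √((1−f)s²/n) = 100.08026.
Ratio = √(1−f) = 0.89239157. Reduction = 100·(1 − 0.89239157) = 10.7608%.

10.7608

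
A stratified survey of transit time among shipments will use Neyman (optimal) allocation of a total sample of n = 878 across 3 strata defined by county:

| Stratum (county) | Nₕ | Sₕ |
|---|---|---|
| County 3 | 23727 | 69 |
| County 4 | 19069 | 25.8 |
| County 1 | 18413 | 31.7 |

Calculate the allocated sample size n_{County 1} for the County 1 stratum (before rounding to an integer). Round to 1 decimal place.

Neyman allocation: nₕ = n·NₕSₕ / Σⱼ NⱼSⱼ.
Σ NⱼSⱼ = 23727·69 + 19069·25.8 + 18413·31.7 = 2.7128353 × 10^6.
n_{County 1} = 878·18413·31.7 / (2.7128353 × 10^6) = 188.9.

188.9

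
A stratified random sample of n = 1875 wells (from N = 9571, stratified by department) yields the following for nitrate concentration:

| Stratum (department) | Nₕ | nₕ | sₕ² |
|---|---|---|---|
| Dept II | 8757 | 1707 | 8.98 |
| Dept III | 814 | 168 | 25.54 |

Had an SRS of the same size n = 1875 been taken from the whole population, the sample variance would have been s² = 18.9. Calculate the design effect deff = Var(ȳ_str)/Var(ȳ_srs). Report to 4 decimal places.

Var(ȳ_str) = Σ Wₕ²(1−fₕ)sₕ²/nₕ with Wₕ = Nₕ/9571:
  Dept II: (8757/9571)²·(1−1707/8757)·8.98/1707 = 0.0035454605
  Dept III: (814/9571)²·(1−168/814)·25.54/168 = 8.7267775 × 10^-4
  → Var(ȳ_str) = 0.0044181383.
Var(ȳ_srs) = (1 − 1875/9571)·18.9/1875 = 0.0081052847.
deff = 0.0044181383 / 0.0081052847 = 0.5451.

0.5451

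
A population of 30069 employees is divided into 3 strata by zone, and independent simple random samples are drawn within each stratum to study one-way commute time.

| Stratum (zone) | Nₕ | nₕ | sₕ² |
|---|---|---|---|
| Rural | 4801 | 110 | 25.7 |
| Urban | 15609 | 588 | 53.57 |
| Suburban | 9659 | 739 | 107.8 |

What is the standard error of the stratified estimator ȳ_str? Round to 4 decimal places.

Var(ȳ_str) = Σₕ Wₕ²(1 − fₕ)sₕ²/nₕ with Wₕ = Nₕ/N, N = 30069.
Rural: Wₕ = 0.15966610; term = 0.15966610²·(1 − 0.02291189)·25.7/110 = 0.0058196867.
Urban: Wₕ = 0.51910606; term = 0.51910606²·(1 − 0.03767057)·53.57/588 = 0.02362546.
Suburban: Wₕ = 0.32122784; term = 0.32122784²·(1 − 0.07650896)·107.8/739 = 0.013900594.
Sum = 0.043345741.
SE = √(0.043345741) = 0.2082.

0.2082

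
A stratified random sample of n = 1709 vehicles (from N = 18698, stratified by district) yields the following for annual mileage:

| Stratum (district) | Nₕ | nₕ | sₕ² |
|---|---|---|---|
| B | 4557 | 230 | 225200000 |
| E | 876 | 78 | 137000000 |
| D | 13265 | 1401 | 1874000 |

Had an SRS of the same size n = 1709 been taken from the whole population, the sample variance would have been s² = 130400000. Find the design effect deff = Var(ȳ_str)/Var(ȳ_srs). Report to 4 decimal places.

0.8559

Var(ȳ_str) = Σ Wₕ²(1−fₕ)sₕ²/nₕ with Wₕ = Nₕ/18698:
  B: (4557/18698)²·(1−230/4557)·225200000/230 = 55222.513
  E: (876/18698)²·(1−78/876)·137000000/78 = 3511.9041
  D: (13265/18698)²·(1−1401/13265)·1874000/1401 = 602.11512
  → Var(ȳ_str) = 59336.532.
Var(ȳ_srs) = (1 − 1709/18698)·130400000/1709 = 69327.923.
deff = 59336.532 / 69327.923 = 0.8559.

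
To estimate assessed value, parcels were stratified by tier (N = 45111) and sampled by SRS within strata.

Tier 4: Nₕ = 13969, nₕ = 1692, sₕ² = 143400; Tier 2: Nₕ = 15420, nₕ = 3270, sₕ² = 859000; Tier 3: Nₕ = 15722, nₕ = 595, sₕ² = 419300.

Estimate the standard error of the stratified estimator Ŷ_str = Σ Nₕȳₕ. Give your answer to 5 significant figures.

480990

Var(Ŷ_str) = Σₕ Nₕ²(1 − fₕ)sₕ²/nₕ.
Tier 4: 13969²·(1 − 1692/13969)·143400/1692 = 1.453471 × 10^10.
Tier 2: 15420²·(1 − 3270/15420)·859000/3270 = 4.9215972 × 10^10.
Tier 3: 15722²·(1 − 595/15722)·419300/595 = 1.6759787 × 10^11.
Sum = 2.3134855 × 10^11.
SE = √(2.3134855 × 10^11) = 480990.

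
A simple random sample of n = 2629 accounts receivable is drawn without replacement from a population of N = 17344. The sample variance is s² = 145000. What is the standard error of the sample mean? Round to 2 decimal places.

6.84

Under SRS without replacement, Var(ȳ) = (1 − f)·s²/n with f = n/N = 2629/17344 = 0.15157980.
Var(ȳ) = (1 − 0.15157980)·145000/2629 = 0.84842020·55.154051 = 46.793811.
SE(ȳ) = √(46.793811) = 6.84.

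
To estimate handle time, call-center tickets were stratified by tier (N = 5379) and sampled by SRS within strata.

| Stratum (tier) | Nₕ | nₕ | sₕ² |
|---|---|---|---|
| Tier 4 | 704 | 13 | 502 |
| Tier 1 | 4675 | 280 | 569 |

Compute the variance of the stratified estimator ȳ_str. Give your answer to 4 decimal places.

Var(ȳ_str) = Σₕ Wₕ²(1 − fₕ)sₕ²/nₕ with Wₕ = Nₕ/N, N = 5379.
Tier 4: Wₕ = 0.13087935; term = 0.13087935²·(1 − 0.01846591)·502/13 = 0.64924406.
Tier 1: Wₕ = 0.86912065; term = 0.86912065²·(1 − 0.05989305)·569/280 = 1.4430841.
Sum = 2.0923282.

2.0923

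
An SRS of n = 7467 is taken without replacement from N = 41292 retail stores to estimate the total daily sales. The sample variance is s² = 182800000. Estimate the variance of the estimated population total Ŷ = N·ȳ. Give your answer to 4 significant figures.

3.419 × 10^13

Var(Ŷ) = N²·Var(ȳ) = N²·(1 − n/N)·s²/n.
f = 7467/41292 = 0.18083406; Var(ȳ) = 0.81916594·182800000/7467 = 20054.042.
Var(Ŷ) = 41292² · 20054.042 = 3.4192728 × 10^13.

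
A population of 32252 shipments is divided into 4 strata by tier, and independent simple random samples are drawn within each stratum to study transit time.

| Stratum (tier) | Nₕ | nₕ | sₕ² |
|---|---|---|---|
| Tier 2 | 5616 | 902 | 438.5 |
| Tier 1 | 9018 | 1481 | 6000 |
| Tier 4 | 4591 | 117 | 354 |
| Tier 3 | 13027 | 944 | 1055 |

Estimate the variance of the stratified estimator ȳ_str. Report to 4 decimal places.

Var(ȳ_str) = Σₕ Wₕ²(1 − fₕ)sₕ²/nₕ with Wₕ = Nₕ/N, N = 32252.
Tier 2: Wₕ = 0.17412874; term = 0.17412874²·(1 − 0.16061254)·438.5/902 = 0.012372756.
Tier 1: Wₕ = 0.27961057; term = 0.27961057²·(1 − 0.16422710)·6000/1481 = 0.26472298.
Tier 4: Wₕ = 0.14234776; term = 0.14234776²·(1 − 0.02548464)·354/117 = 0.059745799.
Tier 3: Wₕ = 0.40391294; term = 0.40391294²·(1 − 0.07246488)·1055/944 = 0.16911664.
Sum = 0.50595818.

0.5060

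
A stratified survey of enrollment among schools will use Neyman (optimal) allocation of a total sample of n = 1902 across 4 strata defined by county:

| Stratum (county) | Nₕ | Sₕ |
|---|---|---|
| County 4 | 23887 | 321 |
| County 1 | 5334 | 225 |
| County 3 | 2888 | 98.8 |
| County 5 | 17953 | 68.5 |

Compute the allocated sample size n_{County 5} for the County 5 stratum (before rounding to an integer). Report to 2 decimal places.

Neyman allocation: nₕ = n·NₕSₕ / Σⱼ NⱼSⱼ.
Σ NⱼSⱼ = 23887·321 + 5334·225 + 2888·98.8 + 17953·68.5 = 1.0382992 × 10^7.
n_{County 5} = 1902·17953·68.5 / (1.0382992 × 10^7) = 225.28.

225.28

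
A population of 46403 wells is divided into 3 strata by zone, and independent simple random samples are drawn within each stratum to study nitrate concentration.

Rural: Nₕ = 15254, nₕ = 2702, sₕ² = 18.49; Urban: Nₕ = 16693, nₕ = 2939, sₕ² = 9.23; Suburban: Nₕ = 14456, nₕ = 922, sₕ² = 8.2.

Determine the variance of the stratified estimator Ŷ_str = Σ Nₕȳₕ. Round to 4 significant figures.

Var(Ŷ_str) = Σₕ Nₕ²(1 − fₕ)sₕ²/nₕ.
Rural: 15254²·(1 − 2702/15254)·18.49/2702 = 1.3102321 × 10^6.
Urban: 16693²·(1 − 2939/16693)·9.23/2939 = 721050.24.
Suburban: 14456²·(1 − 922/14456)·8.2/922 = 1.740032 × 10^6.
Sum = 3.7713143 × 10^6.

3.771 × 10^6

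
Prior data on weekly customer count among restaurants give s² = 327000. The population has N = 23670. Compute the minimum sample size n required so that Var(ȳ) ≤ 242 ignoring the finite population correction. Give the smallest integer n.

1352

Without fpc, n₀ = s²/D = 327000/242 = 1351.2397.
Rounding up, n = 1352.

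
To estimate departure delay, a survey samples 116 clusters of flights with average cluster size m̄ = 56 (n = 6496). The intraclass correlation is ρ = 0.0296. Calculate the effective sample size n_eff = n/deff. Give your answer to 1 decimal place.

deff = 1 + (56 − 1)·0.0296 = 1 + 1.628 = 2.628.
n_eff = 6496 / 2.628 = 2471.8.

2471.8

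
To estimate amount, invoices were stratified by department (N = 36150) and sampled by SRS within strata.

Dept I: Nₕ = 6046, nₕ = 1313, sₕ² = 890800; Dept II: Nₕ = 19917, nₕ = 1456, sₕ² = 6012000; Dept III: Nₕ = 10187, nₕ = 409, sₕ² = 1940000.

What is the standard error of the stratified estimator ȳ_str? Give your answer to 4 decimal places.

39.2195

Var(ȳ_str) = Σₕ Wₕ²(1 − fₕ)sₕ²/nₕ with Wₕ = Nₕ/N, N = 36150.
Dept I: Wₕ = 0.16724758; term = 0.16724758²·(1 − 0.21716838)·890800/1313 = 14.856056.
Dept II: Wₕ = 0.55095436; term = 0.55095436²·(1 − 0.07310338)·6012000/1456 = 1161.77.
Dept III: Wₕ = 0.28179806; term = 0.28179806²·(1 − 0.04014921)·1940000/409 = 361.5415.
Sum = 1538.1676.
SE = √(1538.1676) = 39.2195.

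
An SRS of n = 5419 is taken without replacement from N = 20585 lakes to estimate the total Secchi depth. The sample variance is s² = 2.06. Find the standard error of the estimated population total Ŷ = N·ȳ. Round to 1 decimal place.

Var(Ŷ) = N²·Var(ȳ) = N²·(1 − n/N)·s²/n.
f = 5419/20585 = 0.26324994; Var(ȳ) = 0.73675006·2.06/5419 = 2.8007107 × 10^-4.
Var(Ŷ) = 20585² · (2.8007107 × 10^-4) = 118677.94.
SE(Ŷ) = √(118677.94) = 344.5.

344.5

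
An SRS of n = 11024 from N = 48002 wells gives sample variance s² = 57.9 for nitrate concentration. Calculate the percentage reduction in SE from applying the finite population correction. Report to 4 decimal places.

12.2308

f = n/N = 11024/48002 = 0.22965710.
SE_no-fpc = √(s²/n) = 0.072471905; SE_fpc = √((1−f)s²/n) = 0.063607997.
Ratio = √(1−f) = 0.87769180. Reduction = 100·(1 − 0.87769180) = 12.2308%.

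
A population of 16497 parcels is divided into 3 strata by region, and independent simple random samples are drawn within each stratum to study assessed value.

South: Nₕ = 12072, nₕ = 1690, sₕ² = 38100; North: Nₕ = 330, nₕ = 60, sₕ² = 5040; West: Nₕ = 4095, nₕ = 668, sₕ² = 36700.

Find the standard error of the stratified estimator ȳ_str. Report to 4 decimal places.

Var(ȳ_str) = Σₕ Wₕ²(1 − fₕ)sₕ²/nₕ with Wₕ = Nₕ/N, N = 16497.
South: Wₕ = 0.73176941; term = 0.73176941²·(1 − 0.13999337)·38100/1690 = 10.38218.
North: Wₕ = 0.02000364; term = 0.02000364²·(1 − 0.18181818)·5040/60 = 0.027500909.
West: Wₕ = 0.24822695; term = 0.24822695²·(1 − 0.16312576)·36700/668 = 2.8330071.
Sum = 13.242688.
SE = √(13.242688) = 3.6391.

3.6391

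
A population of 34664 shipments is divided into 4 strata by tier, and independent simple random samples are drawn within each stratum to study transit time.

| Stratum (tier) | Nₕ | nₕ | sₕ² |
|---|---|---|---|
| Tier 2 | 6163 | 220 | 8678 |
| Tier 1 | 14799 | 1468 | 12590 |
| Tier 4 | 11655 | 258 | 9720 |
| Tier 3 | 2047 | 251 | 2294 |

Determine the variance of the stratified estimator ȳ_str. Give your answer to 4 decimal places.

6.8032

Var(ȳ_str) = Σₕ Wₕ²(1 − fₕ)sₕ²/nₕ with Wₕ = Nₕ/N, N = 34664.
Tier 2: Wₕ = 0.17779252; term = 0.17779252²·(1 − 0.03569690)·8678/220 = 1.2023683.
Tier 1: Wₕ = 0.42692707; term = 0.42692707²·(1 − 0.09919589)·12590/1468 = 1.4081127.
Tier 4: Wₕ = 0.33622779; term = 0.33622779²·(1 − 0.02213642)·9720/258 = 4.1647797.
Tier 3: Wₕ = 0.05905262; term = 0.05905262²·(1 − 0.12261847)·2294/251 = 0.027963177.
Sum = 6.8032239.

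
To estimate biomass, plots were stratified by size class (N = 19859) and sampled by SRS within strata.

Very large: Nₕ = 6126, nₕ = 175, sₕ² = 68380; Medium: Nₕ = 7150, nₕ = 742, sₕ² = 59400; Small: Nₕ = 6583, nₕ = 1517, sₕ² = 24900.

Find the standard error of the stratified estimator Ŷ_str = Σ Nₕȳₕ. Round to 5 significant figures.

135870

Var(Ŷ_str) = Σₕ Nₕ²(1 − fₕ)sₕ²/nₕ.
Very large: 6126²·(1 − 175/6126)·68380/175 = 1.4244854 × 10^10.
Medium: 7150²·(1 − 742/7150)·59400/742 = 3.6678459 × 10^9.
Small: 6583²·(1 − 1517/6583)·24900/1517 = 5.473975 × 10^8.
Sum = 1.8460097 × 10^10.
SE = √(1.8460097 × 10^10) = 135870.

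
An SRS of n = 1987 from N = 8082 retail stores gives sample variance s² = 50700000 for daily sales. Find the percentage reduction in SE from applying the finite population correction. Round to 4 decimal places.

f = n/N = 1987/8082 = 0.24585499.
SE_no-fpc = √(s²/n) = 159.73682; SE_fpc = √((1−f)s²/n) = 138.71789.
Ratio = √(1−f) = 0.86841523. Reduction = 100·(1 − 0.86841523) = 13.1585%.

13.1585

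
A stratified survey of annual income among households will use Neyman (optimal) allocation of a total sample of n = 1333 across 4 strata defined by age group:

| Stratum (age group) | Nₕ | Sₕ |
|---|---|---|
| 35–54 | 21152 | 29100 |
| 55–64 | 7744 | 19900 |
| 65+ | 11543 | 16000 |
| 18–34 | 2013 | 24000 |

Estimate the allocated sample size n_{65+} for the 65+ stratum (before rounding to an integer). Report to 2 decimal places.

Neyman allocation: nₕ = n·NₕSₕ / Σⱼ NⱼSⱼ.
Σ NⱼSⱼ = 21152·29100 + 7744·19900 + 11543·16000 + 2013·24000 = 1.0026288 × 10^9.
n_{65+} = 1333·11543·16000 / (1.0026288 × 10^9) = 245.54.

245.54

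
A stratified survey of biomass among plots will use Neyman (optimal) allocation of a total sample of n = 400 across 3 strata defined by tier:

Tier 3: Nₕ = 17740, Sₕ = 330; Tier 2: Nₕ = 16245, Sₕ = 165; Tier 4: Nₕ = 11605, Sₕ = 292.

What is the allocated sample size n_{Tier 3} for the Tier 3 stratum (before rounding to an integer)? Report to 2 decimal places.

196.40

Neyman allocation: nₕ = n·NₕSₕ / Σⱼ NⱼSⱼ.
Σ NⱼSⱼ = 17740·330 + 16245·165 + 11605·292 = 1.1923285 × 10^7.
n_{Tier 3} = 400·17740·330 / (1.1923285 × 10^7) = 196.40.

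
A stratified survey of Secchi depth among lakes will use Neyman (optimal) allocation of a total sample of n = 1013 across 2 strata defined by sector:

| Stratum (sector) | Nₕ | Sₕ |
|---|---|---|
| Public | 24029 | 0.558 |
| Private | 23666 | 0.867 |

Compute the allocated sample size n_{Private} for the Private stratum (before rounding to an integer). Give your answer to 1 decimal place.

Neyman allocation: nₕ = n·NₕSₕ / Σⱼ NⱼSⱼ.
Σ NⱼSⱼ = 24029·0.558 + 23666·0.867 = 33926.604.
n_{Private} = 1013·23666·0.867 / 33926.604 = 612.7.

612.7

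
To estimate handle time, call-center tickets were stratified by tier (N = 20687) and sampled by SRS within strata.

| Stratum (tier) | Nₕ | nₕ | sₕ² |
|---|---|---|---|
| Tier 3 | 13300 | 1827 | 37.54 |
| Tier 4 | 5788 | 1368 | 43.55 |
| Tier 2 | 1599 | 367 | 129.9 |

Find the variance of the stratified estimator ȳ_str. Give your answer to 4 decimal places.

Var(ȳ_str) = Σₕ Wₕ²(1 − fₕ)sₕ²/nₕ with Wₕ = Nₕ/N, N = 20687.
Tier 3: Wₕ = 0.64291584; term = 0.64291584²·(1 − 0.13736842)·37.54/1827 = 0.0073263781.
Tier 4: Wₕ = 0.27978924; term = 0.27978924²·(1 − 0.23635107)·43.55/1368 = 0.0019030834.
Tier 2: Wₕ = 0.07729492; term = 0.07729492²·(1 − 0.22951845)·129.9/367 = 0.0016293232.
Sum = 0.010858785.

0.0109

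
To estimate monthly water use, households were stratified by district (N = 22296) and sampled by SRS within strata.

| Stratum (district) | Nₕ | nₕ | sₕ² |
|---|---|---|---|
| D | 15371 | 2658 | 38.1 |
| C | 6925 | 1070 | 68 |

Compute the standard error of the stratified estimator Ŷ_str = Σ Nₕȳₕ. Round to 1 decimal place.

Var(Ŷ_str) = Σₕ Nₕ²(1 − fₕ)sₕ²/nₕ.
D: 15371²·(1 − 2658/15371)·38.1/2658 = 2.8010455 × 10^6.
C: 6925²·(1 − 1070/6925)·68/1070 = 2.5767472 × 10^6.
Sum = 5.3777927 × 10^6.
SE = √(5.3777927 × 10^6) = 2319.0.

2319.0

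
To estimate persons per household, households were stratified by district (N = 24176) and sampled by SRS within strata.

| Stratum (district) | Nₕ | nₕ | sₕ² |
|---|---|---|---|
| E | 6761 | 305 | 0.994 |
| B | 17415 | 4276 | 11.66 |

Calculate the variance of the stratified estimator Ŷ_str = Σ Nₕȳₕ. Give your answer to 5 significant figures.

Var(Ŷ_str) = Σₕ Nₕ²(1 − fₕ)sₕ²/nₕ.
E: 6761²·(1 − 305/6761)·0.994/305 = 142252.86.
B: 17415²·(1 − 4276/17415)·11.66/4276 = 623945.48.
Sum = 766198.34.

766200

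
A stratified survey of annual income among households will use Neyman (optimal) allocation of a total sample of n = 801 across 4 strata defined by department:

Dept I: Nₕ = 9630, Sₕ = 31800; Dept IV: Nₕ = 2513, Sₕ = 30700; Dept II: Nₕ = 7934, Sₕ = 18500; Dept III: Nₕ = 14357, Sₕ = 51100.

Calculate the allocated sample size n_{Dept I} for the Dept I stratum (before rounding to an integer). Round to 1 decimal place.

Neyman allocation: nₕ = n·NₕSₕ / Σⱼ NⱼSⱼ.
Σ NⱼSⱼ = 9630·31800 + 2513·30700 + 7934·18500 + 14357·51100 = 1.2638048 × 10^9.
n_{Dept I} = 801·9630·31800 / (1.2638048 × 10^9) = 194.1.

194.1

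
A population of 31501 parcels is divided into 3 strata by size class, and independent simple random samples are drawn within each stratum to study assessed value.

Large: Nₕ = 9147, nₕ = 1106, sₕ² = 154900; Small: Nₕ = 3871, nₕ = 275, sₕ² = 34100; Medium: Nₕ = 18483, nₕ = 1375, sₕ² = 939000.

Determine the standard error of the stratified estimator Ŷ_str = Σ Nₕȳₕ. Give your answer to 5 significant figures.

477460

Var(Ŷ_str) = Σₕ Nₕ²(1 − fₕ)sₕ²/nₕ.
Large: 9147²·(1 − 1106/9147)·154900/1106 = 1.0301134 × 10^10.
Small: 3871²·(1 − 275/3871)·34100/275 = 1.7260944 × 10^9.
Medium: 18483²·(1 − 1375/18483)·939000/1375 = 2.1594075 × 10^11.
Sum = 2.2796798 × 10^11.
SE = √(2.2796798 × 10^11) = 477460.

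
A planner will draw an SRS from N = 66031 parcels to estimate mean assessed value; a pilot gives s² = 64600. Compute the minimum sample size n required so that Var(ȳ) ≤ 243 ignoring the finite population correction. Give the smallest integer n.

Without fpc, n₀ = s²/D = 64600/243 = 265.8436.
Rounding up, n = 266.

266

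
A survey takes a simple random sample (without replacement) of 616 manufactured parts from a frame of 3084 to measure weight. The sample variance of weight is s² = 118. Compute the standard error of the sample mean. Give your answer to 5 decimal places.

Under SRS without replacement, Var(ȳ) = (1 − f)·s²/n with f = n/N = 616/3084 = 0.19974060.
Var(ȳ) = (1 − 0.19974060)·118/616 = 0.80025940·0.19155844 = 0.15329644.
SE(ȳ) = √(0.15329644) = 0.39153.

0.39153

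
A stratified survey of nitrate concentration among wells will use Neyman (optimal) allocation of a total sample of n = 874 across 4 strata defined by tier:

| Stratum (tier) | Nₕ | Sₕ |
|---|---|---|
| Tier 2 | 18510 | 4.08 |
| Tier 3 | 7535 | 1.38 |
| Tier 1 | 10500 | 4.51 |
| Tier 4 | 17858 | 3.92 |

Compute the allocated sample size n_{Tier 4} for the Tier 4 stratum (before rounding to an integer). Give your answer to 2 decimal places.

300.98

Neyman allocation: nₕ = n·NₕSₕ / Σⱼ NⱼSⱼ.
Σ NⱼSⱼ = 18510·4.08 + 7535·1.38 + 10500·4.51 + 17858·3.92 = 203277.46.
n_{Tier 4} = 874·17858·3.92 / 203277.46 = 300.98.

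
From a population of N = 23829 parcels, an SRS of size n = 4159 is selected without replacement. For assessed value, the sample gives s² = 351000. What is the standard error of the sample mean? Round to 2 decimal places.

8.35

Under SRS without replacement, Var(ȳ) = (1 − f)·s²/n with f = n/N = 4159/23829 = 0.17453523.
Var(ȳ) = (1 − 0.17453523)·351000/4159 = 0.82546477·84.395287 = 69.665336.
SE(ȳ) = √(69.665336) = 8.35.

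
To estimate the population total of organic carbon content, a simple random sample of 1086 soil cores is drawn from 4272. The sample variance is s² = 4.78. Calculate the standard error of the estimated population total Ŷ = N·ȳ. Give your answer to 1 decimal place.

244.8

Var(Ŷ) = N²·Var(ȳ) = N²·(1 − n/N)·s²/n.
f = 1086/4272 = 0.25421348; Var(ȳ) = 0.74578652·4.78/1086 = 0.0032825594.
Var(Ŷ) = 4272² · 0.0032825594 = 59906.657.
SE(Ŷ) = √(59906.657) = 244.8.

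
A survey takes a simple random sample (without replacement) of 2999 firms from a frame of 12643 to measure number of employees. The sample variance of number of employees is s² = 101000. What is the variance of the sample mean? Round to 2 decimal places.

25.69

Under SRS without replacement, Var(ȳ) = (1 − f)·s²/n with f = n/N = 2999/12643 = 0.23720636.
Var(ȳ) = (1 − 0.23720636)·101000/2999 = 0.76279364·33.677893 = 25.689282.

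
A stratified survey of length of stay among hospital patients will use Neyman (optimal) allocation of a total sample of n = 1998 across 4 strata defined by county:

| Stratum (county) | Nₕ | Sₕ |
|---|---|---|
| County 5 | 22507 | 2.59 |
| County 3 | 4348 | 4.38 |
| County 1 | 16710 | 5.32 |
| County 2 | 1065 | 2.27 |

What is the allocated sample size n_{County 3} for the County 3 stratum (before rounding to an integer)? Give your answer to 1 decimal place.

225.6

Neyman allocation: nₕ = n·NₕSₕ / Σⱼ NⱼSⱼ.
Σ NⱼSⱼ = 22507·2.59 + 4348·4.38 + 16710·5.32 + 1065·2.27 = 168652.12.
n_{County 3} = 1998·4348·4.38 / 168652.12 = 225.6.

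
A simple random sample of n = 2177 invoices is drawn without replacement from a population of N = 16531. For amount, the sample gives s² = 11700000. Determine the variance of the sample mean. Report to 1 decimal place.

4666.6

Under SRS without replacement, Var(ȳ) = (1 − f)·s²/n with f = n/N = 2177/16531 = 0.13169197.
Var(ȳ) = (1 − 0.13169197)·11700000/2177 = 0.86830803·5374.3684 = 4666.6072.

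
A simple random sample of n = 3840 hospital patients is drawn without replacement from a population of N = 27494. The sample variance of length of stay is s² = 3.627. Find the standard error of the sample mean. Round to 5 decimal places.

Under SRS without replacement, Var(ȳ) = (1 − f)·s²/n with f = n/N = 3840/27494 = 0.13966684.
Var(ȳ) = (1 − 0.13966684)·3.627/3840 = 0.86033316·9.4453125 × 10^-4 = 8.1261156 × 10^-4.
SE(ȳ) = √(8.1261156 × 10^-4) = 0.02851.

0.02851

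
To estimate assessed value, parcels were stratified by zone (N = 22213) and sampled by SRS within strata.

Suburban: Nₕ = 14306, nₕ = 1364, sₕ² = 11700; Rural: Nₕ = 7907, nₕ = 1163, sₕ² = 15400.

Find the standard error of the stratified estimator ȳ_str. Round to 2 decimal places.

Var(ȳ_str) = Σₕ Wₕ²(1 − fₕ)sₕ²/nₕ with Wₕ = Nₕ/N, N = 22213.
Suburban: Wₕ = 0.64403728; term = 0.64403728²·(1 − 0.09534461)·11700/1364 = 3.2186716.
Rural: Wₕ = 0.35596272; term = 0.35596272²·(1 − 0.14708486)·15400/1163 = 1.4310535.
Sum = 4.6497251.
SE = √(4.6497251) = 2.16.

2.16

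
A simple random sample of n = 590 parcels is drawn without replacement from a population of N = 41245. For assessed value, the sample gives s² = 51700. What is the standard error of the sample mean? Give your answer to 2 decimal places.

Under SRS without replacement, Var(ȳ) = (1 − f)·s²/n with f = n/N = 590/41245 = 0.01430476.
Var(ȳ) = (1 − 0.01430476)·51700/590 = 0.98569524·87.627119 = 86.373633.
SE(ȳ) = √(86.373633) = 9.29.

9.29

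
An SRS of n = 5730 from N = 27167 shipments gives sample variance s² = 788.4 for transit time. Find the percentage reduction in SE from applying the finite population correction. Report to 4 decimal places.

11.1697

f = n/N = 5730/27167 = 0.21091766.
SE_no-fpc = √(s²/n) = 0.37093345; SE_fpc = √((1−f)s²/n) = 0.32950132.
Ratio = √(1−f) = 0.88830307. Reduction = 100·(1 − 0.88830307) = 11.1697%.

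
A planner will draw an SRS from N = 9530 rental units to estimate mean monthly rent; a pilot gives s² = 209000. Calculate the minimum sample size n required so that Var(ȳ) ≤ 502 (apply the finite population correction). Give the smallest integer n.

Without fpc, n₀ = s²/D = 209000/502 = 416.3347.
With fpc, (1 − n/N)·s²/n ≤ D requires n ≥ n₀/(1 + n₀/N) = 416.3347/(1 + 416.3347/9530) = 398.9077.
Rounding up, n = 399.

399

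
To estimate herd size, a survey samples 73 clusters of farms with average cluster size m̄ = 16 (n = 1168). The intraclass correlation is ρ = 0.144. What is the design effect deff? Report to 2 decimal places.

deff = 1 + (16 − 1)·0.144 = 1 + 2.16 = 3.16.

3.16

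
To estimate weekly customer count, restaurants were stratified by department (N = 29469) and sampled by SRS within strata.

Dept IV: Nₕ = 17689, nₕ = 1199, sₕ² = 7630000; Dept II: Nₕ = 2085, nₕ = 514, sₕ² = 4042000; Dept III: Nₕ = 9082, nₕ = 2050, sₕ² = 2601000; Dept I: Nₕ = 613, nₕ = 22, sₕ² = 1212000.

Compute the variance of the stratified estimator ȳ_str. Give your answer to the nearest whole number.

2283

Var(ȳ_str) = Σₕ Wₕ²(1 − fₕ)sₕ²/nₕ with Wₕ = Nₕ/N, N = 29469.
Dept IV: Wₕ = 0.60025790; term = 0.60025790²·(1 − 0.06778224)·7630000/1199 = 2137.4625.
Dept II: Wₕ = 0.07075232; term = 0.07075232²·(1 − 0.24652278)·4042000/514 = 29.660921.
Dept III: Wₕ = 0.30818827; term = 0.30818827²·(1 − 0.22572121)·2601000/2050 = 93.307393.
Dept I: Wₕ = 0.02080152; term = 0.02080152²·(1 − 0.03588907)·1212000/22 = 22.982491.
Sum = 2283.4133.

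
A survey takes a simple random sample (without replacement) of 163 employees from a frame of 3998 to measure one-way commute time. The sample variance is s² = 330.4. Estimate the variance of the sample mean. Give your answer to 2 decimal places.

Under SRS without replacement, Var(ȳ) = (1 − f)·s²/n with f = n/N = 163/3998 = 0.04077039.
Var(ȳ) = (1 − 0.04077039)·330.4/163 = 0.95922961·2.0269939 = 1.9443525.

1.94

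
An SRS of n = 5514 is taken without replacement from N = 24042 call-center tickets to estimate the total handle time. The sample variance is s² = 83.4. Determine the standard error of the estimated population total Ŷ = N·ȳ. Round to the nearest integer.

2596

Var(Ŷ) = N²·Var(ȳ) = N²·(1 − n/N)·s²/n.
f = 5514/24042 = 0.22934864; Var(ȳ) = 0.77065136·83.4/5514 = 0.011656207.
Var(Ŷ) = 24042² · 0.011656207 = 6.7374947 × 10^6.
SE(Ŷ) = √(6.7374947 × 10^6) = 2596.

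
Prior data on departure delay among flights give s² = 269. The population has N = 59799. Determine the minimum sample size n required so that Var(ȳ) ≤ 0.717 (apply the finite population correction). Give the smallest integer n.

373

Without fpc, n₀ = s²/D = 269/0.717 = 375.1743.
With fpc, (1 − n/N)·s²/n ≤ D requires n ≥ n₀/(1 + n₀/N) = 375.1743/(1 + 375.1743/59799) = 372.8352.
Rounding up, n = 373.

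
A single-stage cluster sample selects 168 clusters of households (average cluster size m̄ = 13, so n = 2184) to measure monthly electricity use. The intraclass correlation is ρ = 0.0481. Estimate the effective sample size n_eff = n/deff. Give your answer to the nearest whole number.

deff = 1 + (13 − 1)·0.0481 = 1 + 0.5772 = 1.5772.
n_eff = 2184 / 1.5772 = 1385.

1385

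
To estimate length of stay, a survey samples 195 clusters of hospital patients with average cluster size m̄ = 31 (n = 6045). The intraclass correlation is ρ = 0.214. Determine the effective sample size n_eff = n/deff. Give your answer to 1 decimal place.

deff = 1 + (31 − 1)·0.214 = 1 + 6.42 = 7.42.
n_eff = 6045 / 7.42 = 814.7.

814.7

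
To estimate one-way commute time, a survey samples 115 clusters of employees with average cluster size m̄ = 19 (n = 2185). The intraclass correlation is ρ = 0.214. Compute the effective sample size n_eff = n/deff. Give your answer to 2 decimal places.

450.33

deff = 1 + (19 − 1)·0.214 = 1 + 3.852 = 4.852.
n_eff = 2185 / 4.852 = 450.33.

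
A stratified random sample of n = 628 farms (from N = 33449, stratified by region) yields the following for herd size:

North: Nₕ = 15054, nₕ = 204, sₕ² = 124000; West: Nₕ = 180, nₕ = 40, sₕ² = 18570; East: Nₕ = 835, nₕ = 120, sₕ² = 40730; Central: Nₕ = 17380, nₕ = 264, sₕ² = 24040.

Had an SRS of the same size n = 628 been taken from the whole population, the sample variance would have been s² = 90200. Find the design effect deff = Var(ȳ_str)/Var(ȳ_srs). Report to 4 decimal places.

1.0349

Var(ȳ_str) = Σ Wₕ²(1−fₕ)sₕ²/nₕ with Wₕ = Nₕ/33449:
  North: (15054/33449)²·(1−204/15054)·124000/204 = 121.4517
  West: (180/33449)²·(1−40/180)·18570/40 = 0.010456496
  East: (835/33449)²·(1−120/835)·40730/120 = 0.18111708
  Central: (17380/33449)²·(1−264/17380)·24040/264 = 24.2112
  → Var(ȳ_str) = 145.85447.
Var(ȳ_srs) = (1 − 628/33449)·90200/628 = 140.93393.
deff = 145.85447 / 140.93393 = 1.0349.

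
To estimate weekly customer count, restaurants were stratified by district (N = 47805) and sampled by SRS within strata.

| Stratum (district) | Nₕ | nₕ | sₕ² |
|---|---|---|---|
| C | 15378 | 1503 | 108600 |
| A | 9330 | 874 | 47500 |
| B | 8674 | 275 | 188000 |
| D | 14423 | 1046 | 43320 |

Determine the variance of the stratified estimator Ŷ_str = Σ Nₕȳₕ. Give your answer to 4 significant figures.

Var(Ŷ_str) = Σₕ Nₕ²(1 − fₕ)sₕ²/nₕ.
C: 15378²·(1 − 1503/15378)·108600/1503 = 1.5417136 × 10^10.
A: 9330²·(1 − 874/9330)·47500/874 = 4.2877435 × 10^9.
B: 8674²·(1 − 275/8674)·188000/275 = 4.9804909 × 10^10.
D: 14423²·(1 − 1046/14423)·43320/1046 = 7.9904473 × 10^9.
Sum = 7.7500236 × 10^10.

7.750 × 10^10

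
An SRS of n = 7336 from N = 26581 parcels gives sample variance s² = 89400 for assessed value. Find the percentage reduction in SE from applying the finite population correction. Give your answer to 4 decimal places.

f = n/N = 7336/26581 = 0.27598661.
SE_no-fpc = √(s²/n) = 3.4909136; SE_fpc = √((1−f)s²/n) = 2.9703826.
Ratio = √(1−f) = 0.85088977. Reduction = 100·(1 − 0.85088977) = 14.9110%.

14.9110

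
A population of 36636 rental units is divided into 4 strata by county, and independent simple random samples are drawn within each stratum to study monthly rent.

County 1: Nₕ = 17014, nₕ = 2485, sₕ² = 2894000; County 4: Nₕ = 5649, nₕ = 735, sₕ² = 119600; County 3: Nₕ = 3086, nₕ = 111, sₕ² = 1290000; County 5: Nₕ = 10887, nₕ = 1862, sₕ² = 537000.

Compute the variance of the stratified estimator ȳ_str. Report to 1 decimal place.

318.5

Var(ȳ_str) = Σₕ Wₕ²(1 − fₕ)sₕ²/nₕ with Wₕ = Nₕ/N, N = 36636.
County 1: Wₕ = 0.46440659; term = 0.46440659²·(1 − 0.14605619)·2894000/2485 = 214.48562.
County 4: Wₕ = 0.15419260; term = 0.15419260²·(1 − 0.13011152)·119600/735 = 3.3653828.
County 3: Wₕ = 0.08423409; term = 0.08423409²·(1 − 0.03596889)·1290000/111 = 79.493848.
County 5: Wₕ = 0.29716672; term = 0.29716672²·(1 − 0.17102967)·537000/1862 = 21.112222.
Sum = 318.45707.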